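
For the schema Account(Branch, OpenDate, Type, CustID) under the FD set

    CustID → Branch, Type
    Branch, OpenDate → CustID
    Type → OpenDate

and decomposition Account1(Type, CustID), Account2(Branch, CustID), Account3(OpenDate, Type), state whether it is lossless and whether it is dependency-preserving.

lossless but not dependency-preserving

Lossless test (chase): Rows 1 and 2 agree on CustID; apply CustID→Branch, Type and equate their Branch, Type entries. Rows 1 and 2 agree on Type; apply Type→OpenDate and equate their OpenDate entries. Rows 1 and 3 agree on Type; apply Type→OpenDate and equate their OpenDate entries. Row 1 is now all distinguished symbols — the join is lossless.
Dependency preservation: the restricted closure of {Branch, OpenDate} across the fragments never reaches {CustID}, so Branch, OpenDate → CustID cannot be enforced without a join — not preserved.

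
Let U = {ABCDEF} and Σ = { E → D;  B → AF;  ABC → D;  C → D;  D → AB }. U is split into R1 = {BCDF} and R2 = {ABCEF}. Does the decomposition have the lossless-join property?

Yes

Common attributes: R1 ∩ R2 = {BCF}.
Closure of {BCF}: B → AF applies, adding A; ABC → D applies, adding D. So (BCF)⁺ = {ABCDF}.
This closure contains every attribute of R1, so R1 ∩ R2 → R1. The join is lossless.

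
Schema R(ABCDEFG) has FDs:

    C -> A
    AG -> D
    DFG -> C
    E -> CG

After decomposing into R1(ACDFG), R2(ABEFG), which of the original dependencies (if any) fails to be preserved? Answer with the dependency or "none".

E -> CG

Check E → CG: no single fragment contains all of {CEG}, and the restricted closure of {E} across the fragments never reaches {CG}.
C → A is preserved.
AG → D is preserved.
DFG → C is preserved.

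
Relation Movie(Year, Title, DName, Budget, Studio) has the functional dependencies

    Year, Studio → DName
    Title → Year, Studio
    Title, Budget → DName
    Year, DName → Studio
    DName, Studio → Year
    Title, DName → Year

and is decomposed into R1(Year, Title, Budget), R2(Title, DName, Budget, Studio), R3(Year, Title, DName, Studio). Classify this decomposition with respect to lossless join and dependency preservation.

Lossless test (chase): Rows 1 and 2 agree on Title; apply Title→Year, Studio and equate their Year, Studio entries. Rows 1 and 2 agree on Title, Budget; apply Title, Budget→DName and equate their DName entries. Row 1 is now all distinguished symbols — the join is lossless.
Dependency preservation: every FD's attributes lie within a single fragment, so each can be enforced locally — preserved.

lossless and dependency-preserving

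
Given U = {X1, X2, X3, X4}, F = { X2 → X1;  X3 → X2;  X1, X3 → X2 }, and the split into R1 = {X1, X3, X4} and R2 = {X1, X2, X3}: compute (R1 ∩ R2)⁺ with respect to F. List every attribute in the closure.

R1 ∩ R2 = {X1, X3}.
X3 → X2 applies, adding X2
Closure: {X1, X2, X3}.

X1, X2, X3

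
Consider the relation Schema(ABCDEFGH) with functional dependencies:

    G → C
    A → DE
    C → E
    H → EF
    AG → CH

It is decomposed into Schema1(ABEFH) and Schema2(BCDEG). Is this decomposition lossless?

Common attributes: Schema1 ∩ Schema2 = {BE}.
No dependency enlarges {BE}, so (BE)⁺ = {BE}.
The closure contains neither all of Schema1 = {ABEFH} nor all of Schema2 = {BCDEG}, so the common attributes are not a superkey of either fragment. The join is lossy.

No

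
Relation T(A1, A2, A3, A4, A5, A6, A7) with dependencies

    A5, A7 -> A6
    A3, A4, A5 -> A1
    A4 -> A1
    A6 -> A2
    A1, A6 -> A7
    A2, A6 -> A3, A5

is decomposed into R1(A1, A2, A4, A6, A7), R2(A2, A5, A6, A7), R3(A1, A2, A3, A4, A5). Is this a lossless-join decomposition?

No

Chase test. Columns are A1, A2, A3, A4, A5, A6, A7; row i has aⱼ where attribute j ∈ Ri, else bᵢⱼ.
Initial tableau (one row per fragment):
  row 1: a1 a2 b13 a4 b15 a6 a7
  row 2: b21 a2 b23 b24 a5 a6 a7
  row 3: a1 a2 a3 a4 a5 b36 b37
Rows 1 and 2 agree on A2, A6; apply A2, A6→A3, A5 and equate their A3, A5 entries.
No row becomes fully distinguished — the join is lossy.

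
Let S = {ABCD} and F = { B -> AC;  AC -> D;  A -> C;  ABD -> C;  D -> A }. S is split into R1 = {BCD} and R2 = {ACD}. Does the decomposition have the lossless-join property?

Common attributes: R1 ∩ R2 = {CD}.
Closure of {CD}: D → A applies, adding A. So (CD)⁺ = {ACD}.
This closure contains every attribute of R2, so R1 ∩ R2 → R2. The join is lossless.

Yes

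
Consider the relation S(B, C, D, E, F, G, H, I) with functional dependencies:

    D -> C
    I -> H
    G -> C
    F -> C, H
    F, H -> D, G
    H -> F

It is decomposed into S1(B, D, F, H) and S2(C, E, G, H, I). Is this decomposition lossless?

No

Common attributes: S1 ∩ S2 = {H}.
Closure of {H}: H → F applies, adding F; F → C, H applies, adding C; F, H → D, G applies, adding D, G. So (H)⁺ = {C, D, F, G, H}.
The closure contains neither all of S1 = {B, D, F, H} nor all of S2 = {C, E, G, H, I}, so the common attributes are not a superkey of either fragment. The join is lossy.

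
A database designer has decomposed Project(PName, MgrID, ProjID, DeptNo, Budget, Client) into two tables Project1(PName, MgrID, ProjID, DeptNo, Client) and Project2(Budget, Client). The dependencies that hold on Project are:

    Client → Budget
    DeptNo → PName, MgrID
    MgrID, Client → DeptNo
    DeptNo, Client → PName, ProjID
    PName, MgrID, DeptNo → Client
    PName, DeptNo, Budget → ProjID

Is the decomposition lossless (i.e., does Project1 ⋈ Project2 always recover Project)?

Yes

Common attributes: Project1 ∩ Project2 = {Client}.
Closure of {Client}: Client → Budget applies, adding Budget. So (Client)⁺ = {Budget, Client}.
This closure contains every attribute of Project2, so Project1 ∩ Project2 → Project2. The join is lossless.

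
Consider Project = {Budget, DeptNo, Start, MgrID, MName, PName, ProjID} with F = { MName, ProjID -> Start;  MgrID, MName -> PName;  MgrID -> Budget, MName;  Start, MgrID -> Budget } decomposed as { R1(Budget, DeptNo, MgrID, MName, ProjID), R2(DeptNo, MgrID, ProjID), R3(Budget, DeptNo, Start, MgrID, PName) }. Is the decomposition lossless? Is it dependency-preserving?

Lossless test (chase): Rows 1 and 2 agree on MgrID; apply MgrID→Budget, MName and equate their Budget, MName entries. Rows 1 and 3 agree on MgrID; apply MgrID→Budget, MName and equate their Budget, MName entries. Rows 1 and 2 agree on MName, ProjID; apply MName, ProjID→Start and equate their Start entries. Rows 1 and 2 agree on MgrID, MName; apply MgrID, MName→PName and equate their PName entries. Rows 1 and 3 agree on MgrID, MName; apply MgrID, MName→PName and equate their PName entries. No row becomes fully distinguished — the join is lossy.
Dependency preservation: the restricted closure of {MName, ProjID} across the fragments never reaches {Start}, so MName, ProjID → Start cannot be enforced without a join — not preserved.

lossy and not dependency-preserving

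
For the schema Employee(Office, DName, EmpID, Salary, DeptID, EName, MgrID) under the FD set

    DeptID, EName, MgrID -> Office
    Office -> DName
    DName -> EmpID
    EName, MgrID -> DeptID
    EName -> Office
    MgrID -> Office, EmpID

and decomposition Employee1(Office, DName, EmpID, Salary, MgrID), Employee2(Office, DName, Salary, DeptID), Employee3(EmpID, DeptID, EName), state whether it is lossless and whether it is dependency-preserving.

Lossless test (chase): Rows 1 and 2 agree on DName; apply DName→EmpID and equate their EmpID entries. No row becomes fully distinguished — the join is lossy.
Dependency preservation: the restricted closure of {EName, MgrID} across the fragments never reaches {DeptID}, so EName, MgrID → DeptID cannot be enforced without a join — not preserved.

lossy and not dependency-preserving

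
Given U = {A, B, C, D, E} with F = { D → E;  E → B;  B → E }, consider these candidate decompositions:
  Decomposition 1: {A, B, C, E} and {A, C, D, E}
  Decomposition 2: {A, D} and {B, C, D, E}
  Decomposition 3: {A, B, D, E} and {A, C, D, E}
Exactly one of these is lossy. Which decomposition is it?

Decomposition 2

Decomposition 1: common = {A, C, E}, closure = {A, B, C, E} → lossless.
Decomposition 2: common = {D}, closure = {B, D, E} → lossy.
Decomposition 3: common = {A, D, E}, closure = {A, B, D, E} → lossless.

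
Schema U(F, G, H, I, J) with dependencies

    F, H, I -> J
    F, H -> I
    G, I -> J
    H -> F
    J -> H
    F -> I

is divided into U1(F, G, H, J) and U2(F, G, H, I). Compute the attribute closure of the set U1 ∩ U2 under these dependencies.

U1 ∩ U2 = {F, G, H}.
F, H → I applies, adding I
G, I → J applies, adding J
Closure: {F, G, H, I, J}.

F, G, H, I, J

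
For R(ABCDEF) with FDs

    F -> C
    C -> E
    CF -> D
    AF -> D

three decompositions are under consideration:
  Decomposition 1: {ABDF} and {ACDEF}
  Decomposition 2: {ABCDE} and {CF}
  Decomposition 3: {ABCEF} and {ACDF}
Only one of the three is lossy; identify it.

Decomposition 1: common = {ADF}, closure = {ACDEF} → lossless.
Decomposition 2: common = {C}, closure = {CE} → lossy.
Decomposition 3: common = {ACF}, closure = {ACDEF} → lossless.

Decomposition 2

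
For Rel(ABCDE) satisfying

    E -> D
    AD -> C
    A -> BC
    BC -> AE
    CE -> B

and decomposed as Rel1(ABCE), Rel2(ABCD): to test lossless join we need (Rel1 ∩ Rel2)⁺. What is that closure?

Rel1 ∩ Rel2 = {ABC}.
BC → AE applies, adding E
E → D applies, adding D
Closure: {ABCDE}.

ABCDE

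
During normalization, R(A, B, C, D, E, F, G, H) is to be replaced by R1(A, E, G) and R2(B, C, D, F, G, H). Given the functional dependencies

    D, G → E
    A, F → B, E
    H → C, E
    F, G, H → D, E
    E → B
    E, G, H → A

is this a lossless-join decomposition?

Common attributes: R1 ∩ R2 = {G}.
No dependency enlarges {G}, so (G)⁺ = {G}.
The closure contains neither all of R1 = {A, E, G} nor all of R2 = {B, C, D, F, G, H}, so the common attributes are not a superkey of either fragment. The join is lossy.

No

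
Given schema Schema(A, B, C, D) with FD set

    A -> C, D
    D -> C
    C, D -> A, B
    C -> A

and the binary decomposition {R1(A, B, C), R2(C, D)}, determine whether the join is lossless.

Common attributes: R1 ∩ R2 = {C}.
Closure of {C}: C → A applies, adding A; A → C, D applies, adding D; C, D → A, B applies, adding B. So (C)⁺ = {A, B, C, D}.
This closure contains every attribute of R1, so R1 ∩ R2 → R1. The join is lossless.

Yes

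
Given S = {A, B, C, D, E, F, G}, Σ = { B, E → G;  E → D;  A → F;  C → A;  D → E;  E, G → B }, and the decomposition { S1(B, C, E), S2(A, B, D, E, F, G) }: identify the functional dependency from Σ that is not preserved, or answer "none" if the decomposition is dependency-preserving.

C → A

Check C → A: no single fragment contains all of {A, C}, and the restricted closure of {C} across the fragments never reaches {A}.
B, E → G is preserved.
E → D is preserved.
A → F is preserved.
D → E is preserved.
E, G → B is preserved.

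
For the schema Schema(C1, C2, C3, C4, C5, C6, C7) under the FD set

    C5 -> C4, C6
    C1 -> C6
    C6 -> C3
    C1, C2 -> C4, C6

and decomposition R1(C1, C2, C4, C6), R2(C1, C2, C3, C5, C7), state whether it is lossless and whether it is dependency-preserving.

Lossless test: (C1, C2)⁺ = {C1, C2, C3, C4, C6}, which contains all of one fragment — lossless.
Dependency preservation: the restricted closure of {C5} across the fragments never reaches {C4, C6}, so C5 → C4, C6 cannot be enforced without a join — not preserved.

lossless but not dependency-preserving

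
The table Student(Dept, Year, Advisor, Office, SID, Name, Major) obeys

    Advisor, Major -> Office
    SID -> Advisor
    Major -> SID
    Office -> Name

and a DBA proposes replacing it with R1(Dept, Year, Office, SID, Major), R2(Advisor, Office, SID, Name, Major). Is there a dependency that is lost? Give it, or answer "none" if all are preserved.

Advisor, Major → Office lies within R2.
SID → Advisor lies within R2.
Major → SID lies within R1.
Office → Name lies within R2.
Every dependency is enforceable on the fragments, so the decomposition is dependency-preserving.

none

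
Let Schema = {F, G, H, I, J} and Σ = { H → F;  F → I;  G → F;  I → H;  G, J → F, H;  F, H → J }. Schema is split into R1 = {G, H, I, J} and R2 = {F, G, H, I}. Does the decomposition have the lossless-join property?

Common attributes: R1 ∩ R2 = {G, H, I}.
Closure of {G, H, I}: H → F applies, adding F; F, H → J applies, adding J. So (G, H, I)⁺ = {F, G, H, I, J}.
This closure contains every attribute of R1, so R1 ∩ R2 → R1. The join is lossless.

Yes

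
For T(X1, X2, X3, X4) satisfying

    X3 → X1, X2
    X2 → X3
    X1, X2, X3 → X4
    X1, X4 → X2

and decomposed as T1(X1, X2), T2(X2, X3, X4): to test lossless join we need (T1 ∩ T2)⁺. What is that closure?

X1, X2, X3, X4

T1 ∩ T2 = {X2}.
X2 → X3 applies, adding X3
X3 → X1, X2 applies, adding X1
X1, X2, X3 → X4 applies, adding X4
Closure: {X1, X2, X3, X4}.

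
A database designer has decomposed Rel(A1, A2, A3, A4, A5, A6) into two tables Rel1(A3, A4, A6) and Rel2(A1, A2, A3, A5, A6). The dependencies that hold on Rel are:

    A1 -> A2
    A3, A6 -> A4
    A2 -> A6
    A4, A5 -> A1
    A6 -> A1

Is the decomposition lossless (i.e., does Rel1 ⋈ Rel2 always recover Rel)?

Yes

Common attributes: Rel1 ∩ Rel2 = {A3, A6}.
Closure of {A3, A6}: A3, A6 → A4 applies, adding A4; A6 → A1 applies, adding A1; A1 → A2 applies, adding A2. So (A3, A6)⁺ = {A1, A2, A3, A4, A6}.
This closure contains every attribute of Rel1, so Rel1 ∩ Rel2 → Rel1. The join is lossless.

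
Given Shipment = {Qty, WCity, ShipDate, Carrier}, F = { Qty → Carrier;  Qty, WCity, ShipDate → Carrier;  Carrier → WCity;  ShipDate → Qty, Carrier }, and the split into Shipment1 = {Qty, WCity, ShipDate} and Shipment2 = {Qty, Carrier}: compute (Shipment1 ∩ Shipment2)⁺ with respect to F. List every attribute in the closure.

Qty, WCity, Carrier

Shipment1 ∩ Shipment2 = {Qty}.
Qty → Carrier applies, adding Carrier
Carrier → WCity applies, adding WCity
Closure: {Qty, WCity, Carrier}.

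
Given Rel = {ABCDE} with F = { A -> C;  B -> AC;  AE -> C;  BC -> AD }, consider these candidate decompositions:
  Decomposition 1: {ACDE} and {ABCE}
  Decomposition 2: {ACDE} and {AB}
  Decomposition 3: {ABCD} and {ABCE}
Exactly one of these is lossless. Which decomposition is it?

Decomposition 3

Decomposition 1: common = {ACE}, closure = {ACE} → lossy.
Decomposition 2: common = {A}, closure = {AC} → lossy.
Decomposition 3: common = {ABC}, closure = {ABCD} → lossless.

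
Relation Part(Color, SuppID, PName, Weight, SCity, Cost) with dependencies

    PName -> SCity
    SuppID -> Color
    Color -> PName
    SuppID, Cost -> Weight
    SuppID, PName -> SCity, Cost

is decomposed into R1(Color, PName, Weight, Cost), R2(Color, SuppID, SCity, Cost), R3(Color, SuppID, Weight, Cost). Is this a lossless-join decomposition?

Yes

Chase test. Columns are Color, SuppID, PName, Weight, SCity, Cost; row i has aⱼ where attribute j ∈ Ri, else bᵢⱼ.
Initial tableau (one row per fragment):
  row 1: a1 b12 a3 a4 b15 a6
  row 2: a1 a2 b23 b24 a5 a6
  row 3: a1 a2 b33 a4 b35 a6
Rows 1 and 2 agree on Color; apply Color→PName and equate their PName entries.
Rows 1 and 3 agree on Color; apply Color→PName and equate their PName entries.
Rows 2 and 3 agree on SuppID, Cost; apply SuppID, Cost→Weight and equate their Weight entries.
Rows 2 and 3 agree on SuppID, PName; apply SuppID, PName→SCity, Cost and equate their SCity, Cost entries.
Rows 1 and 2 agree on PName; apply PName→SCity and equate their SCity entries.
Row 2 is now all distinguished symbols — the join is lossless.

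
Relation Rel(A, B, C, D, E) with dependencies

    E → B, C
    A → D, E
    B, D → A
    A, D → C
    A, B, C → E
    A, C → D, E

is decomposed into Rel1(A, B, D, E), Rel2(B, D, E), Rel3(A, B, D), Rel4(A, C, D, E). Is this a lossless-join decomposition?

Yes

Chase test. Columns are A, B, C, D, E; row i has aⱼ where attribute j ∈ Reli, else bᵢⱼ.
Initial tableau (one row per fragment):
  row 1: a1 a2 b13 a4 a5
  row 2: b21 a2 b23 a4 a5
  row 3: a1 a2 b33 a4 b35
  row 4: a1 b42 a3 a4 a5
Rows 1 and 2 agree on E; apply E→B, C and equate their B, C entries.
Rows 1 and 4 agree on E; apply E→B, C and equate their B, C entries.
Rows 1 and 3 agree on A; apply A→D, E and equate their D, E entries.
Rows 1 and 2 agree on B, D; apply B, D→A and equate their A entries.
Rows 1 and 3 agree on A, D; apply A, D→C and equate their C entries.
Row 1 is now all distinguished symbols — the join is lossless.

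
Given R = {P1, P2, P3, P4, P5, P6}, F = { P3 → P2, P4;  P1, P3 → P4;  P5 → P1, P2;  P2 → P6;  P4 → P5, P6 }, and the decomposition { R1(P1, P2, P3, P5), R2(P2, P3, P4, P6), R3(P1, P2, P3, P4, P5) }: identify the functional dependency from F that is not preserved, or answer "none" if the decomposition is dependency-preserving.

P3 → P2, P4 lies within R2.
P1, P3 → P4 lies within R3.
P5 → P1, P2 lies within R1.
P2 → P6 lies within R2.
P4 → P5, P6: restricted closure across fragments reaches P5, P6.
Every dependency is enforceable on the fragments, so the decomposition is dependency-preserving.

none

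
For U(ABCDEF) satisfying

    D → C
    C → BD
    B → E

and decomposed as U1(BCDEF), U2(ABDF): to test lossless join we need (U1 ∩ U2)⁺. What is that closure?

U1 ∩ U2 = {BDF}.
D → C applies, adding C
B → E applies, adding E
Closure: {BCDEF}.

BCDEF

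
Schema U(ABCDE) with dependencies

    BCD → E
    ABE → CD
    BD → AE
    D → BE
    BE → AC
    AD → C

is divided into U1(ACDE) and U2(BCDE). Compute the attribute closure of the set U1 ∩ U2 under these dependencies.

ABCDE

U1 ∩ U2 = {CDE}.
D → BE applies, adding B
BE → AC applies, adding A
Closure: {ABCDE}.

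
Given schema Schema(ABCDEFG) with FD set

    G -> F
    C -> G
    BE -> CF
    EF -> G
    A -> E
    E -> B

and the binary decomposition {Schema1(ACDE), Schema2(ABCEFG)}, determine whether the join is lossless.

Yes

Common attributes: Schema1 ∩ Schema2 = {ACE}.
Closure of {ACE}: C → G applies, adding G; E → B applies, adding B; G → F applies, adding F. So (ACE)⁺ = {ABCEFG}.
This closure contains every attribute of Schema2, so Schema1 ∩ Schema2 → Schema2. The join is lossless.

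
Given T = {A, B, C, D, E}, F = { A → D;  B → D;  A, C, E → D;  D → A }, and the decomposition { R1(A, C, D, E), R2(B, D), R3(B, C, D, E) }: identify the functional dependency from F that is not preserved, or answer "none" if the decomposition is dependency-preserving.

none

A → D lies within R1.
B → D lies within R2.
A, C, E → D lies within R1.
D → A lies within R1.
Every dependency is enforceable on the fragments, so the decomposition is dependency-preserving.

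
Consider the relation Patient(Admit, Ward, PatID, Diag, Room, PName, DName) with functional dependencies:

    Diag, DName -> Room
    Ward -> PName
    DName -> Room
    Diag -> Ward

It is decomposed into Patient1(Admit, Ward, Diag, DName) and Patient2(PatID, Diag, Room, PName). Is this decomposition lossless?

Common attributes: Patient1 ∩ Patient2 = {Diag}.
Closure of {Diag}: Diag → Ward applies, adding Ward; Ward → PName applies, adding PName. So (Diag)⁺ = {Ward, Diag, PName}.
The closure contains neither all of Patient1 = {Admit, Ward, Diag, DName} nor all of Patient2 = {PatID, Diag, Room, PName}, so the common attributes are not a superkey of either fragment. The join is lossy.

No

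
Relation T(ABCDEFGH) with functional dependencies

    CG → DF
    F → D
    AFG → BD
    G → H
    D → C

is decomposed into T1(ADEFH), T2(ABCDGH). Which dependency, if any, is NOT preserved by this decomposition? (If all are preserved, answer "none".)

Check CG → DF: no single fragment contains all of {CDFG}, and the restricted closure of {CG} across the fragments never reaches {DF}.
F → D is preserved.
AFG → BD is preserved.
G → H is preserved.
D → C is preserved.

CG → DF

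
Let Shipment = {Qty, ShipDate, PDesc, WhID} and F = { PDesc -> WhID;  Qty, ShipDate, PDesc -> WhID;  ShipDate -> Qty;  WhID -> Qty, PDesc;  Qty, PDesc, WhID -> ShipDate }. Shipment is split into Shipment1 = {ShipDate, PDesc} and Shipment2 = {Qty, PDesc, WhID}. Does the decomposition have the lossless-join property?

Common attributes: Shipment1 ∩ Shipment2 = {PDesc}.
Closure of {PDesc}: PDesc → WhID applies, adding WhID; WhID → Qty, PDesc applies, adding Qty; Qty, PDesc, WhID → ShipDate applies, adding ShipDate. So (PDesc)⁺ = {Qty, ShipDate, PDesc, WhID}.
This closure contains every attribute of Shipment1, so Shipment1 ∩ Shipment2 → Shipment1. The join is lossless.

Yes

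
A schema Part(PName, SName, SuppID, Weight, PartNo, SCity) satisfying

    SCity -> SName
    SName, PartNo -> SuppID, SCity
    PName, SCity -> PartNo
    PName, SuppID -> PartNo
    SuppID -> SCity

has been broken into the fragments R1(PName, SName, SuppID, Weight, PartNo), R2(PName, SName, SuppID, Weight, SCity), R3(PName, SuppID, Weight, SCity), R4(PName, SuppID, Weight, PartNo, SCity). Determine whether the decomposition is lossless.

Yes

Chase test. Columns are PName, SName, SuppID, Weight, PartNo, SCity; row i has aⱼ where attribute j ∈ Ri, else bᵢⱼ.
Initial tableau (one row per fragment):
  row 1: a1 a2 a3 a4 a5 b16
  row 2: a1 a2 a3 a4 b25 a6
  row 3: a1 b32 a3 a4 b35 a6
  row 4: a1 b42 a3 a4 a5 a6
Rows 2 and 3 agree on SCity; apply SCity→SName and equate their SName entries.
Rows 2 and 4 agree on SCity; apply SCity→SName and equate their SName entries.
Rows 1 and 4 agree on SName, PartNo; apply SName, PartNo→SuppID, SCity and equate their SuppID, SCity entries.
Rows 1 and 2 agree on PName, SCity; apply PName, SCity→PartNo and equate their PartNo entries.
Rows 1 and 3 agree on PName, SCity; apply PName, SCity→PartNo and equate their PartNo entries.
Row 1 is now all distinguished symbols — the join is lossless.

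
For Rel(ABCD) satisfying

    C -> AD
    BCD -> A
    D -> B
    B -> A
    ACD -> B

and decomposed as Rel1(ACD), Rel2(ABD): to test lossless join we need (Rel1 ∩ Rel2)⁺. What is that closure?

Rel1 ∩ Rel2 = {AD}.
D → B applies, adding B
Closure: {ABD}.

ABD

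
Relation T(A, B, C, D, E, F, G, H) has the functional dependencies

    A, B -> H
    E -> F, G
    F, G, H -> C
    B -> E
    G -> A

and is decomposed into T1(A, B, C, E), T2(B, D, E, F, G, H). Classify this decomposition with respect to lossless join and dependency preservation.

lossless but not dependency-preserving

Lossless test: (B, E)⁺ = {A, B, C, E, F, G, H}, which contains all of one fragment — lossless.
Dependency preservation: the restricted closure of {F, G, H} across the fragments never reaches {C}, so F, G, H → C cannot be enforced without a join — not preserved.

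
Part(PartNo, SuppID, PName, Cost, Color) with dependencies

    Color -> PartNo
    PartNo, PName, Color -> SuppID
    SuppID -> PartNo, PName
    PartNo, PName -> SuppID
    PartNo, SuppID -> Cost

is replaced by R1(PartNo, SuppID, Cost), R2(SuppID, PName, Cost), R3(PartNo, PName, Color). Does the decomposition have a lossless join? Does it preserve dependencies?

lossless but not dependency-preserving

Lossless test (chase): Rows 1 and 2 agree on SuppID; apply SuppID→PartNo, PName and equate their PartNo, PName entries. Rows 1 and 3 agree on PartNo, PName; apply PartNo, PName→SuppID and equate their SuppID entries. Rows 1 and 3 agree on PartNo, SuppID; apply PartNo, SuppID→Cost and equate their Cost entries. Row 3 is now all distinguished symbols — the join is lossless.
Dependency preservation: the restricted closure of {PartNo, PName, Color} across the fragments never reaches {SuppID}, so PartNo, PName, Color → SuppID cannot be enforced without a join — not preserved.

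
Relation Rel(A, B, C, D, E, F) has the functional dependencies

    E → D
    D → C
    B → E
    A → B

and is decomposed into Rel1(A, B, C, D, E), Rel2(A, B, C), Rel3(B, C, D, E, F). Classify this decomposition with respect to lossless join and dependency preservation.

Lossless test (chase): Rows 1 and 2 agree on B; apply B→E and equate their E entries. Rows 1 and 2 agree on E; apply E→D and equate their D entries. No row becomes fully distinguished — the join is lossy.
Dependency preservation: every FD's attributes lie within a single fragment, so each can be enforced locally — preserved.

lossy but dependency-preserving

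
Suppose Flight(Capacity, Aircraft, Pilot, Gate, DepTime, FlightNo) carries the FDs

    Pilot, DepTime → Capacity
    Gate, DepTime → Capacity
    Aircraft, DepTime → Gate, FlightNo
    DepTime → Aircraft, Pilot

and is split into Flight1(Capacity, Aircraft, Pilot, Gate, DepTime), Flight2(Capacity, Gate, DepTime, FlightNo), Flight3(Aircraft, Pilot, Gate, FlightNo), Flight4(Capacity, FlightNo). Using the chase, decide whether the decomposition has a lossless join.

Chase test. Columns are Capacity, Aircraft, Pilot, Gate, DepTime, FlightNo; row i has aⱼ where attribute j ∈ Flighti, else bᵢⱼ.
Initial tableau (one row per fragment):
  row 1: a1 a2 a3 a4 a5 b16
  row 2: a1 b22 b23 a4 a5 a6
  row 3: b31 a2 a3 a4 b35 a6
  row 4: a1 b42 b43 b44 b45 a6
Rows 1 and 2 agree on DepTime; apply DepTime→Aircraft, Pilot and equate their Aircraft, Pilot entries.
Rows 1 and 2 agree on Aircraft, DepTime; apply Aircraft, DepTime→Gate, FlightNo and equate their Gate, FlightNo entries.
Row 1 is now all distinguished symbols — the join is lossless.

Yes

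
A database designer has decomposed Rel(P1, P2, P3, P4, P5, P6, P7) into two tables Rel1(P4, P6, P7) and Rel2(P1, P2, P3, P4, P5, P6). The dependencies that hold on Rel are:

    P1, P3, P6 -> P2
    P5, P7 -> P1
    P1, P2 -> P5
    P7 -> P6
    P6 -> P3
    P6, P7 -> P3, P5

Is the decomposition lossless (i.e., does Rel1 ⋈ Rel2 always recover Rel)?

Common attributes: Rel1 ∩ Rel2 = {P4, P6}.
Closure of {P4, P6}: P6 → P3 applies, adding P3. So (P4, P6)⁺ = {P3, P4, P6}.
The closure contains neither all of Rel1 = {P4, P6, P7} nor all of Rel2 = {P1, P2, P3, P4, P5, P6}, so the common attributes are not a superkey of either fragment. The join is lossy.

No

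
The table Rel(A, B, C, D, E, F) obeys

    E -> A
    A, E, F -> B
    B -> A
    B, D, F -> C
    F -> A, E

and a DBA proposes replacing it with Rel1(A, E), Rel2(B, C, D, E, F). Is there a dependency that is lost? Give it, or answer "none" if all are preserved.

B -> A

Check B → A: no single fragment contains all of {A, B}, and the restricted closure of {B} across the fragments never reaches {A}.
E → A is preserved.
A, E, F → B is preserved.
B, D, F → C is preserved.
F → A, E is preserved.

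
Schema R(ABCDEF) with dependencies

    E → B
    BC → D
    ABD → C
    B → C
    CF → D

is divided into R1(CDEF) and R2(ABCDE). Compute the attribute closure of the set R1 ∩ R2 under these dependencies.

BCDE

R1 ∩ R2 = {CDE}.
E → B applies, adding B
Closure: {BCDE}.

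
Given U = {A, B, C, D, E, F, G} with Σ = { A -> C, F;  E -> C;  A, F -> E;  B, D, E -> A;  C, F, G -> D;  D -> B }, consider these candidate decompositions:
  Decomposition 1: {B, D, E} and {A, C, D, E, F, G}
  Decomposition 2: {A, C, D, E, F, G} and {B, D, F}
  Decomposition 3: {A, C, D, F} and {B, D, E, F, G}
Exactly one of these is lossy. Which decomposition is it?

Decomposition 1: common = {D, E}, closure = {A, B, C, D, E, F} → lossless.
Decomposition 2: common = {D, F}, closure = {B, D, F} → lossless.
Decomposition 3: common = {D, F}, closure = {B, D, F} → lossy.

Decomposition 3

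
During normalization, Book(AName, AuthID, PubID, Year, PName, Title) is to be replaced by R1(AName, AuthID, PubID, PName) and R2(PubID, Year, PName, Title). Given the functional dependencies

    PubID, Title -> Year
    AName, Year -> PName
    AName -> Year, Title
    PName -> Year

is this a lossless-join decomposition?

Common attributes: R1 ∩ R2 = {PubID, PName}.
Closure of {PubID, PName}: PName → Year applies, adding Year. So (PubID, PName)⁺ = {PubID, Year, PName}.
The closure contains neither all of R1 = {AName, AuthID, PubID, PName} nor all of R2 = {PubID, Year, PName, Title}, so the common attributes are not a superkey of either fragment. The join is lossy.

No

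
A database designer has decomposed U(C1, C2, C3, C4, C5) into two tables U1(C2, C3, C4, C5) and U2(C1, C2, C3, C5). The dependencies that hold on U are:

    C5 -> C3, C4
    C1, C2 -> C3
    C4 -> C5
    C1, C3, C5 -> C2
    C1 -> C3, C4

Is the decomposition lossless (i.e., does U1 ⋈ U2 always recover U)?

Yes

Common attributes: U1 ∩ U2 = {C2, C3, C5}.
Closure of {C2, C3, C5}: C5 → C3, C4 applies, adding C4. So (C2, C3, C5)⁺ = {C2, C3, C4, C5}.
This closure contains every attribute of U1, so U1 ∩ U2 → U1. The join is lossless.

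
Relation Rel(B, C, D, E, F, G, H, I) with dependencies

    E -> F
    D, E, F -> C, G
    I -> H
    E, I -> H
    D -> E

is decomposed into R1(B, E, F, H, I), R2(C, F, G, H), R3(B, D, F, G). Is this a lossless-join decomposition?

No

Chase test. Columns are B, C, D, E, F, G, H, I; row i has aⱼ where attribute j ∈ Ri, else bᵢⱼ.
Initial tableau (one row per fragment):
  row 1: a1 b12 b13 a4 a5 b16 a7 a8
  row 2: b21 a2 b23 b24 a5 a6 a7 b28
  row 3: a1 b32 a3 b34 a5 a6 b37 b38
No row becomes fully distinguished — the join is lossy.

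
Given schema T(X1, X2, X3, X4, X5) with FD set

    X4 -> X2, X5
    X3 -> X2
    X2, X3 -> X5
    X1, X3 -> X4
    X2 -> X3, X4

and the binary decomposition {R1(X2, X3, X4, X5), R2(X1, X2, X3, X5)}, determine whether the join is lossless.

Common attributes: R1 ∩ R2 = {X2, X3, X5}.
Closure of {X2, X3, X5}: X2 → X3, X4 applies, adding X4. So (X2, X3, X5)⁺ = {X2, X3, X4, X5}.
This closure contains every attribute of R1, so R1 ∩ R2 → R1. The join is lossless.

Yes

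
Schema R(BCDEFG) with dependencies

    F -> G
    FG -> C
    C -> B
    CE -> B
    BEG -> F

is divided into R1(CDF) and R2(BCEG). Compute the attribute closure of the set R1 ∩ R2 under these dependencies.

R1 ∩ R2 = {C}.
C → B applies, adding B
Closure: {BC}.

BC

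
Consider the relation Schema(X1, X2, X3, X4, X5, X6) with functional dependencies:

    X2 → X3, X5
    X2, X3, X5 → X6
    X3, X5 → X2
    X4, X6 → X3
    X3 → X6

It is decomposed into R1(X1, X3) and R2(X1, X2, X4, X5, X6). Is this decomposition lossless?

No

Common attributes: R1 ∩ R2 = {X1}.
No dependency enlarges {X1}, so (X1)⁺ = {X1}.
The closure contains neither all of R1 = {X1, X3} nor all of R2 = {X1, X2, X4, X5, X6}, so the common attributes are not a superkey of either fragment. The join is lossy.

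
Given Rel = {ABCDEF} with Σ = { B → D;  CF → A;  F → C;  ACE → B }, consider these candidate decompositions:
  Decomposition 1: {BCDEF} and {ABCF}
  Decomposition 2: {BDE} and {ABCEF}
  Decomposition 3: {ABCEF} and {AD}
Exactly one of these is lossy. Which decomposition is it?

Decomposition 1: common = {BCF}, closure = {ABCDF} → lossless.
Decomposition 2: common = {BE}, closure = {BDE} → lossless.
Decomposition 3: common = {A}, closure = {A} → lossy.

Decomposition 3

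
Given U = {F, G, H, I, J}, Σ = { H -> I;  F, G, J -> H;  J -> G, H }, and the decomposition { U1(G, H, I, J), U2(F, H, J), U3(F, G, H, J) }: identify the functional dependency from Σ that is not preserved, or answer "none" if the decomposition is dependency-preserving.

H → I lies within U1.
F, G, J → H lies within U3.
J → G, H lies within U1.
Every dependency is enforceable on the fragments, so the decomposition is dependency-preserving.

none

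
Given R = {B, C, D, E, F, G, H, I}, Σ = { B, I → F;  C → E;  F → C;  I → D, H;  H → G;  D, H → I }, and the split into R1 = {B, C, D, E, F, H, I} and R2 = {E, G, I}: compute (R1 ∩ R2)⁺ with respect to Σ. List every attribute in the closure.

D, E, G, H, I

R1 ∩ R2 = {E, I}.
I → D, H applies, adding D, H
H → G applies, adding G
Closure: {D, E, G, H, I}.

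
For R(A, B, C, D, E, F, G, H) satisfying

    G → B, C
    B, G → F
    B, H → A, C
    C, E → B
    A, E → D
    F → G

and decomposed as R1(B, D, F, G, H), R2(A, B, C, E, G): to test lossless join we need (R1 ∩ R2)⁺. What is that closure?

R1 ∩ R2 = {B, G}.
G → B, C applies, adding C
B, G → F applies, adding F
Closure: {B, C, F, G}.

B, C, F, G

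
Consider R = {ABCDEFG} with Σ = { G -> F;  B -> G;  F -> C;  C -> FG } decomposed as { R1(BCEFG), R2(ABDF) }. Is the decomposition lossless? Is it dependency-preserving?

lossy but dependency-preserving

Lossless test: (BF)⁺ = {BCFG}, which is a superkey of neither fragment — lossy.
Dependency preservation: every FD's attributes lie within a single fragment, so each can be enforced locally — preserved.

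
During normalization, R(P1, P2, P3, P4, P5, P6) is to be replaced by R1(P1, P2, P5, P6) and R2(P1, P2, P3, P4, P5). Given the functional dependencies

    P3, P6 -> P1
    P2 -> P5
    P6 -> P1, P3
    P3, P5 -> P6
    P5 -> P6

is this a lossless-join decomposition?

Yes

Common attributes: R1 ∩ R2 = {P1, P2, P5}.
Closure of {P1, P2, P5}: P5 → P6 applies, adding P6; P6 → P1, P3 applies, adding P3. So (P1, P2, P5)⁺ = {P1, P2, P3, P5, P6}.
This closure contains every attribute of R1, so R1 ∩ R2 → R1. The join is lossless.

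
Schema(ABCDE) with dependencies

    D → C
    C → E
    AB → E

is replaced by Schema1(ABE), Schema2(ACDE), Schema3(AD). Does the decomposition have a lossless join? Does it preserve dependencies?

Lossless test (chase): Rows 2 and 3 agree on D; apply D→C and equate their C entries. Rows 2 and 3 agree on C; apply C→E and equate their E entries. No row becomes fully distinguished — the join is lossy.
Dependency preservation: every FD's attributes lie within a single fragment, so each can be enforced locally — preserved.

lossy but dependency-preserving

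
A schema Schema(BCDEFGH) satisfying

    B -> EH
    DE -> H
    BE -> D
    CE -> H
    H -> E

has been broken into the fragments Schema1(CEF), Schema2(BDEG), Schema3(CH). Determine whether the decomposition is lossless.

No

Chase test. Columns are BCDEFGH; row i has aⱼ where attribute j ∈ Schemai, else bᵢⱼ.
Initial tableau (one row per fragment):
  row 1: b11 a2 b13 a4 a5 b16 b17
  row 2: a1 b22 a3 a4 b25 a6 b27
  row 3: b31 a2 b33 b34 b35 b36 a7
No row becomes fully distinguished — the join is lossy.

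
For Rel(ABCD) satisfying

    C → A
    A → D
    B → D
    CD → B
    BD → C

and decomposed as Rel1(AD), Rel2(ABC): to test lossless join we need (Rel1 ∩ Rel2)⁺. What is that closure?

AD

Rel1 ∩ Rel2 = {A}.
A → D applies, adding D
Closure: {AD}.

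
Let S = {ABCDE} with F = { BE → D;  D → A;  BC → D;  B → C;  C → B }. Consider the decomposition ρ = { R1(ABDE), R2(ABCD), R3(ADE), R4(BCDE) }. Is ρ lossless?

Yes

Chase test. Columns are ABCDE; row i has aⱼ where attribute j ∈ Ri, else bᵢⱼ.
Initial tableau (one row per fragment):
  row 1: a1 a2 b13 a4 a5
  row 2: a1 a2 a3 a4 b25
  row 3: a1 b32 b33 a4 a5
  row 4: b41 a2 a3 a4 a5
Rows 1 and 4 agree on D; apply D→A and equate their A entries.
Rows 1 and 2 agree on B; apply B→C and equate their C entries.
Row 1 is now all distinguished symbols — the join is lossless.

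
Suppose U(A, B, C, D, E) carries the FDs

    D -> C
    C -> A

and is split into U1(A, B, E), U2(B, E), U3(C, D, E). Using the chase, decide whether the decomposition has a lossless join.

No

Chase test. Columns are A, B, C, D, E; row i has aⱼ where attribute j ∈ Ui, else bᵢⱼ.
Initial tableau (one row per fragment):
  row 1: a1 a2 b13 b14 a5
  row 2: b21 a2 b23 b24 a5
  row 3: b31 b32 a3 a4 a5
No row becomes fully distinguished — the join is lossy.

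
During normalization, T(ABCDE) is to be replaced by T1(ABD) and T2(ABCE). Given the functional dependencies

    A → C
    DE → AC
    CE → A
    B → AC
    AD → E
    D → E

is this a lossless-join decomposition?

No

Common attributes: T1 ∩ T2 = {AB}.
Closure of {AB}: A → C applies, adding C. So (AB)⁺ = {ABC}.
The closure contains neither all of T1 = {ABD} nor all of T2 = {ABCE}, so the common attributes are not a superkey of either fragment. The join is lossy.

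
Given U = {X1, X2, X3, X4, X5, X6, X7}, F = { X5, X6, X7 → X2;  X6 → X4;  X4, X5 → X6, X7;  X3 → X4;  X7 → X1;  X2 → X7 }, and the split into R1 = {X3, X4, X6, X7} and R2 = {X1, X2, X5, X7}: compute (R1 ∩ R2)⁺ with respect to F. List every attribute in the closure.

R1 ∩ R2 = {X7}.
X7 → X1 applies, adding X1
Closure: {X1, X7}.

X1, X7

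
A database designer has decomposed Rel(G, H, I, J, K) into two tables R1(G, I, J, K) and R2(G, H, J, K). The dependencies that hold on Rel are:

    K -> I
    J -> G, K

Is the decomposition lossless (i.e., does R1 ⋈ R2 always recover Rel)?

Common attributes: R1 ∩ R2 = {G, J, K}.
Closure of {G, J, K}: K → I applies, adding I. So (G, J, K)⁺ = {G, I, J, K}.
This closure contains every attribute of R1, so R1 ∩ R2 → R1. The join is lossless.

Yes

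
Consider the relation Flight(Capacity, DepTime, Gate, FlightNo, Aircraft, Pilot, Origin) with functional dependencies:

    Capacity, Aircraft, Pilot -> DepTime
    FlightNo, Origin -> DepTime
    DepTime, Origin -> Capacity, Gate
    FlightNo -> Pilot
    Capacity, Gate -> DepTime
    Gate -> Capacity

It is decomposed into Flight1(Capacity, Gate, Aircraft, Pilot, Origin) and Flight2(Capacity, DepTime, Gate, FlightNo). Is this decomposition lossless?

No

Common attributes: Flight1 ∩ Flight2 = {Capacity, Gate}.
Closure of {Capacity, Gate}: Capacity, Gate → DepTime applies, adding DepTime. So (Capacity, Gate)⁺ = {Capacity, DepTime, Gate}.
The closure contains neither all of Flight1 = {Capacity, Gate, Aircraft, Pilot, Origin} nor all of Flight2 = {Capacity, DepTime, Gate, FlightNo}, so the common attributes are not a superkey of either fragment. The join is lossy.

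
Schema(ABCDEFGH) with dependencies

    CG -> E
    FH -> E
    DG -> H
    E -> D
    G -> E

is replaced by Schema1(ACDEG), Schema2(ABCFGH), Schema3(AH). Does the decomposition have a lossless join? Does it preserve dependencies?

lossless but not dependency-preserving

Lossless test (chase): Rows 1 and 2 agree on CG; apply CG→E and equate their E entries. Rows 1 and 2 agree on E; apply E→D and equate their D entries. Rows 1 and 2 agree on DG; apply DG→H and equate their H entries. Row 2 is now all distinguished symbols — the join is lossless.
Dependency preservation: the restricted closure of {FH} across the fragments never reaches {E}, so FH → E cannot be enforced without a join — not preserved.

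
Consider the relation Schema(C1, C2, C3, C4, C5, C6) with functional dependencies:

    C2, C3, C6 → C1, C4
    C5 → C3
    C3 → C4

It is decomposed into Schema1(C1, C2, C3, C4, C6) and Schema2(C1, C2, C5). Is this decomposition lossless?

No

Common attributes: Schema1 ∩ Schema2 = {C1, C2}.
No dependency enlarges {C1, C2}, so (C1, C2)⁺ = {C1, C2}.
The closure contains neither all of Schema1 = {C1, C2, C3, C4, C6} nor all of Schema2 = {C1, C2, C5}, so the common attributes are not a superkey of either fragment. The join is lossy.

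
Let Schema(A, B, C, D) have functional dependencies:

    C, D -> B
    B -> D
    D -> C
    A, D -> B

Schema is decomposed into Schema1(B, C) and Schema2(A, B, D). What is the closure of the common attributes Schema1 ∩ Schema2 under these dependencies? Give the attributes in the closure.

B, C, D

Schema1 ∩ Schema2 = {B}.
B → D applies, adding D
D → C applies, adding C
Closure: {B, C, D}.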